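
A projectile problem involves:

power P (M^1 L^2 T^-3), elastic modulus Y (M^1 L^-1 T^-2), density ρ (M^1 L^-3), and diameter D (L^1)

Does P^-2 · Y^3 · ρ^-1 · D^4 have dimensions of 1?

Sum the exponent of each base dimension across the product:
  M: −2·[P]_M + 3·[Y]_M − [ρ]_M + 4·[D]_M = −2·(1) + 3·(1) − (1) + 4·(0) = 0
  L: −2·[P]_L + 3·[Y]_L − [ρ]_L + 4·[D]_L = −2·(2) + 3·(-1) − (-3) + 4·(1) = 0
  T: −2·[P]_T + 3·[Y]_T − [ρ]_T + 4·[D]_T = −2·(-3) + 3·(-2) − (0) + 4·(0) = 0
All base exponents vanish — dimensionless.

yes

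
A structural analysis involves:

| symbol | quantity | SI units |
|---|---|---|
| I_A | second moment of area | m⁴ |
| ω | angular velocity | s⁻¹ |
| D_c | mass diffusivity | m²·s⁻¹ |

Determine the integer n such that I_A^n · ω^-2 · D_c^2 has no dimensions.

Balance the L exponent: (4)·n from I_A, plus −2·(0) + 2·(2) = 4 from the rest, must sum to zero.
4n + 4 = 0, so n = -1.

-1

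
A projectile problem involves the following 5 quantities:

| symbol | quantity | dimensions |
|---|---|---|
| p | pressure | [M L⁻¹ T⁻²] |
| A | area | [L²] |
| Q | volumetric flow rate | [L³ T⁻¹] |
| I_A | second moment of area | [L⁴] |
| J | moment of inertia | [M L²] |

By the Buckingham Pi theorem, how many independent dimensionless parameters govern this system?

2

There are 5 variables and 3 base dimensions (M, L, T).
The dimension matrix has rank 3.
Independent dimensionless groups: 5 − 3 = 2.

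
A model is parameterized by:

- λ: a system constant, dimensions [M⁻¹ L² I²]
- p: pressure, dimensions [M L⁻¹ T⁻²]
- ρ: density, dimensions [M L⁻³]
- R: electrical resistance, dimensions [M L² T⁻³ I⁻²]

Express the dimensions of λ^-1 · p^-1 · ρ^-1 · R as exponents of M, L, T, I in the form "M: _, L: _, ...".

M: 0, L: 4, T: -1, I: -4

Collect each base-dimension exponent across the product:
  M: −(-1) − (1) − (1) + (1) = 0
  L: −(2) − (-1) − (-3) + (2) = 4
  T: −(0) − (-2) − (0) + (-3) = -1
  I: −(2) − (0) − (0) + (-2) = -4
So the dimensions are [L⁴ T⁻¹ I⁻⁴].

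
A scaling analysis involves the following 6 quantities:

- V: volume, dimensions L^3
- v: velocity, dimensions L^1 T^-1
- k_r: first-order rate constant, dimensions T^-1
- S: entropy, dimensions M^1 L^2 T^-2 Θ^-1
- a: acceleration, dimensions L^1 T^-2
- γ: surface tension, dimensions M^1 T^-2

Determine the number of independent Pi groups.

There are 6 variables and 4 base dimensions (M, L, T, Θ).
The dimension matrix has rank 4.
Independent dimensionless groups: 6 − 4 = 2.

2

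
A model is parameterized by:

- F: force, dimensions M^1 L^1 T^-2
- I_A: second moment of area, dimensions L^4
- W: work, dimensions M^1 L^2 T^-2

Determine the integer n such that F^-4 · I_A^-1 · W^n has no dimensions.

Balance the M exponent: (1)·n from W, plus −4·(1) − (0) = -4 from the rest, must sum to zero.
n − 4 = 0, so n = 4.

4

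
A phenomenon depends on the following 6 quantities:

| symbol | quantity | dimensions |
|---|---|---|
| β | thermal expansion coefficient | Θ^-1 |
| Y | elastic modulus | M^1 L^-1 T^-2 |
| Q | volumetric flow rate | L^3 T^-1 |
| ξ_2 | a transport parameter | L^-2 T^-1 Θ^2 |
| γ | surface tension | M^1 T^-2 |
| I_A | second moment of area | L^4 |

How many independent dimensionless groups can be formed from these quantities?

2

There are 6 variables and 4 base dimensions (M, L, T, Θ).
The dimension matrix has rank 4.
Independent dimensionless groups: 6 − 4 = 2.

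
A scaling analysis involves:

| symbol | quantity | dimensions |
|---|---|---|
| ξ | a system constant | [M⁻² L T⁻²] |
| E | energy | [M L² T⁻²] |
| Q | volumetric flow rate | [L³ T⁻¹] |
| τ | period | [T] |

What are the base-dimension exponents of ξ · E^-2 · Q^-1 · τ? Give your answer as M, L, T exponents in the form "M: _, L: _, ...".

M: -4, L: -6, T: 4

Collect each base-dimension exponent across the product:
  M: (-2) − 2·(1) − (0) + (0) = -4
  L: (1) − 2·(2) − (3) + (0) = -6
  T: (-2) − 2·(-2) − (-1) + (1) = 4
So the dimensions are [M⁻⁴ L⁻⁶ T⁴].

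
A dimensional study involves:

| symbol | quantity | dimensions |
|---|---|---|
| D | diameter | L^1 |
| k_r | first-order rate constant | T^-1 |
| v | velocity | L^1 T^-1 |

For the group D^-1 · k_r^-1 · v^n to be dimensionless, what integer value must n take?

1

Balance the L exponent: (1)·n from v, plus −(1) − (0) = -1 from the rest, must sum to zero.
n − 1 = 0, so n = 1.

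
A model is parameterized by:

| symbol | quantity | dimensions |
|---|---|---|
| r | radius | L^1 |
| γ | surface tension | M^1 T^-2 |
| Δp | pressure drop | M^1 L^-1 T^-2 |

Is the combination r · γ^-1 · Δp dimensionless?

Sum the exponent of each base dimension across the product:
  M: [r]_M − [γ]_M + [Δp]_M = (0) − (1) + (1) = 0
  L: [r]_L − [γ]_L + [Δp]_L = (1) − (0) + (-1) = 0
  T: [r]_T − [γ]_T + [Δp]_T = (0) − (-2) + (-2) = 0
  Θ: [r]_Θ − [γ]_Θ + [Δp]_Θ = (0) − (0) + (0) = 0
All base exponents vanish — dimensionless.

yes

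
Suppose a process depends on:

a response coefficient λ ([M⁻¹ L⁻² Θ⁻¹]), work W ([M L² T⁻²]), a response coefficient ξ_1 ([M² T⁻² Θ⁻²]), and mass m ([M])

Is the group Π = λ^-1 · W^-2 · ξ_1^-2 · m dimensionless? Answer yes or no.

Sum the exponent of each base dimension across the product:
  M: −[λ]_M − 2·[W]_M − 2·[ξ_1]_M + [m]_M = −(-1) − 2·(1) − 2·(2) + (1) = -4
  L: −[λ]_L − 2·[W]_L − 2·[ξ_1]_L + [m]_L = −(-2) − 2·(2) − 2·(0) + (0) = -2
  T: −[λ]_T − 2·[W]_T − 2·[ξ_1]_T + [m]_T = −(0) − 2·(-2) − 2·(-2) + (0) = 8
  Θ: −[λ]_Θ − 2·[W]_Θ − 2·[ξ_1]_Θ + [m]_Θ = −(-1) − 2·(0) − 2·(-2) + (0) = 5
Net dimensions [M⁻⁴ L⁻² T⁸ Θ⁵] ≠ [1] — not dimensionless.

no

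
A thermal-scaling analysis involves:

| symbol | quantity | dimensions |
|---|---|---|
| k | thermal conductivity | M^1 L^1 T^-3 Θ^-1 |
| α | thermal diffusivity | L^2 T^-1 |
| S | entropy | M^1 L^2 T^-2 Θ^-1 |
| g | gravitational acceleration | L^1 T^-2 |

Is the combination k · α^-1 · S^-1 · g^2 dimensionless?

Sum the exponent of each base dimension across the product:
  M: [k]_M − [α]_M − [S]_M + 2·[g]_M = (1) − (0) − (1) + 2·(0) = 0
  L: [k]_L − [α]_L − [S]_L + 2·[g]_L = (1) − (2) − (2) + 2·(1) = -1
  T: [k]_T − [α]_T − [S]_T + 2·[g]_T = (-3) − (-1) − (-2) + 2·(-2) = -4
  Θ: [k]_Θ − [α]_Θ − [S]_Θ + 2·[g]_Θ = (-1) − (0) − (-1) + 2·(0) = 0
Net dimensions [L⁻¹ T⁻⁴] ≠ [1] — not dimensionless.

no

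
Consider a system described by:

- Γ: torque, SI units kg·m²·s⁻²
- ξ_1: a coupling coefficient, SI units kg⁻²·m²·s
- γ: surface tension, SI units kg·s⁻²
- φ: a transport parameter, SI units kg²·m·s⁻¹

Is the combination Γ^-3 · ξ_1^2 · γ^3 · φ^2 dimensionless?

Sum the exponent of each base dimension across the product:
  M: −3·[Γ]_M + 2·[ξ_1]_M + 3·[γ]_M + 2·[φ]_M = −3·(1) + 2·(-2) + 3·(1) + 2·(2) = 0
  L: −3·[Γ]_L + 2·[ξ_1]_L + 3·[γ]_L + 2·[φ]_L = −3·(2) + 2·(2) + 3·(0) + 2·(1) = 0
  T: −3·[Γ]_T + 2·[ξ_1]_T + 3·[γ]_T + 2·[φ]_T = −3·(-2) + 2·(1) + 3·(-2) + 2·(-1) = 0
All base exponents vanish — dimensionless.

yes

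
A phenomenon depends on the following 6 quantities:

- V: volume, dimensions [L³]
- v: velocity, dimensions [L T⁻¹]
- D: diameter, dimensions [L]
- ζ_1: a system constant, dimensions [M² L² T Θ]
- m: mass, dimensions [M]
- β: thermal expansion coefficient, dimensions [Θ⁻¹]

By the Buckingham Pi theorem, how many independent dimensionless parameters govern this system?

There are 6 variables and 4 base dimensions (M, L, T, Θ).
The dimension matrix has rank 4.
Independent dimensionless groups: 6 − 4 = 2.

2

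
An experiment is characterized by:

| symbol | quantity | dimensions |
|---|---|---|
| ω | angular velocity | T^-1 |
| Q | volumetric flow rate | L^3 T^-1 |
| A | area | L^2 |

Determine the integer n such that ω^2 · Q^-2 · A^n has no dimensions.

3

Balance the L exponent: (2)·n from A, plus 2·(0) − 2·(3) = -6 from the rest, must sum to zero.
2n − 6 = 0, so n = 3.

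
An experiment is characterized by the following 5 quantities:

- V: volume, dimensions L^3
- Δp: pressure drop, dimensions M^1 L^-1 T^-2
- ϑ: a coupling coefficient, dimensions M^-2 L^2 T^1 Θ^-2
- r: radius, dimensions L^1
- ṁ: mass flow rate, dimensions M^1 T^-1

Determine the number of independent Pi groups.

There are 5 variables and 4 base dimensions (M, L, T, Θ).
The dimension matrix has rank 4.
Independent dimensionless groups: 5 − 4 = 1.

1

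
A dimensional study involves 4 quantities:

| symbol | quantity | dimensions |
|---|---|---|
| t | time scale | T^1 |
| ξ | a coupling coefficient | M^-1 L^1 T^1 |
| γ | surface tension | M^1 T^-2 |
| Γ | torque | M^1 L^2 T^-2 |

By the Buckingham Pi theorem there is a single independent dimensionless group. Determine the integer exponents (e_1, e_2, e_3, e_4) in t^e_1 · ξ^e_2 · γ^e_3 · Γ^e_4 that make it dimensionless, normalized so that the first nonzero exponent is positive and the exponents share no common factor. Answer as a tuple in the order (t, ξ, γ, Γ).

(2, 2, 3, -1)

M: e_1·(0) + e_2·(-1) + e_3·(1) + e_4·(1) = 0
L: e_1·(0) + e_2·(1) + e_3·(0) + e_4·(2) = 0
T: e_1·(1) + e_2·(1) + e_3·(-2) + e_4·(-2) = 0
Solving this homogeneous linear system for the smallest-integer solution (first nonzero entry positive) gives (2, 2, 3, -1).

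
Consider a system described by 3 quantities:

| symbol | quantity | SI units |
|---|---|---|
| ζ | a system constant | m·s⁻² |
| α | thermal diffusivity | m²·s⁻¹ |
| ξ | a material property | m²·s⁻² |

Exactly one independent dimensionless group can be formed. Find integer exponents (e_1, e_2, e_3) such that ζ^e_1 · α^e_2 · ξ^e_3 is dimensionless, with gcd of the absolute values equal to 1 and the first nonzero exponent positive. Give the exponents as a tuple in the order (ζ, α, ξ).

(2, 2, -3)

L: e_1·(1) + e_2·(2) + e_3·(2) = 0
T: e_1·(-2) + e_2·(-1) + e_3·(-2) = 0
Solving this homogeneous linear system for the smallest-integer solution (first nonzero entry positive) gives (2, 2, -3).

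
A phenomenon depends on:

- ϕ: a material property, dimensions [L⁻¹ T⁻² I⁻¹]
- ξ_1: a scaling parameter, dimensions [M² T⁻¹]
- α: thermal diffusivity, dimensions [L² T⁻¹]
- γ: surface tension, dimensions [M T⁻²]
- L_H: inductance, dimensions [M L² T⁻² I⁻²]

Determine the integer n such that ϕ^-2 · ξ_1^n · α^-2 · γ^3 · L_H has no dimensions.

Balance the M exponent: (2)·n from ξ_1, plus −2·(0) − 2·(0) + 3·(1) + (1) = 4 from the rest, must sum to zero.
2n + 4 = 0, so n = -2.

-2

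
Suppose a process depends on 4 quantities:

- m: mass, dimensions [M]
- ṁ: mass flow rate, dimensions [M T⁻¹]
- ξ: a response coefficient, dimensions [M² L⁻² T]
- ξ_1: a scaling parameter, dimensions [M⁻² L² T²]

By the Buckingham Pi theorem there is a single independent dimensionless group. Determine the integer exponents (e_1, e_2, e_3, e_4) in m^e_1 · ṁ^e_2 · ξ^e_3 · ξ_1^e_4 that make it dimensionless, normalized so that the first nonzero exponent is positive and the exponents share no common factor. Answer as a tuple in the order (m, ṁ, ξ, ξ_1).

M: e_1·(1) + e_2·(1) + e_3·(2) + e_4·(-2) = 0
L: e_1·(0) + e_2·(0) + e_3·(-2) + e_4·(2) = 0
T: e_1·(0) + e_2·(-1) + e_3·(1) + e_4·(2) = 0
Solving this homogeneous linear system for the smallest-integer solution (first nonzero entry positive) gives (3, -3, -1, -1).

(3, -3, -1, -1)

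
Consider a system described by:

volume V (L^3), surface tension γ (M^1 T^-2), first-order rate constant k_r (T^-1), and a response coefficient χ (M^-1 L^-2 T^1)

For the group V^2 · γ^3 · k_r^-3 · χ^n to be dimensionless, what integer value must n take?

3

Balance the M exponent: (-1)·n from χ, plus 2·(0) + 3·(1) − 3·(0) = 3 from the rest, must sum to zero.
−n + 3 = 0, so n = 3.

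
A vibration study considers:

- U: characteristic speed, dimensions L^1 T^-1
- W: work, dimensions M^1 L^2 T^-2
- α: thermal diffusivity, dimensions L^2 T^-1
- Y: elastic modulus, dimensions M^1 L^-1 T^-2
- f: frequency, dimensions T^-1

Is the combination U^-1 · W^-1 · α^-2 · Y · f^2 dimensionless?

no

Sum the exponent of each base dimension across the product:
  M: −[U]_M − [W]_M − 2·[α]_M + [Y]_M + 2·[f]_M = −(0) − (1) − 2·(0) + (1) + 2·(0) = 0
  L: −[U]_L − [W]_L − 2·[α]_L + [Y]_L + 2·[f]_L = −(1) − (2) − 2·(2) + (-1) + 2·(0) = -8
  T: −[U]_T − [W]_T − 2·[α]_T + [Y]_T + 2·[f]_T = −(-1) − (-2) − 2·(-1) + (-2) + 2·(-1) = 1
Net dimensions [L⁻⁸ T] ≠ [1] — not dimensionless.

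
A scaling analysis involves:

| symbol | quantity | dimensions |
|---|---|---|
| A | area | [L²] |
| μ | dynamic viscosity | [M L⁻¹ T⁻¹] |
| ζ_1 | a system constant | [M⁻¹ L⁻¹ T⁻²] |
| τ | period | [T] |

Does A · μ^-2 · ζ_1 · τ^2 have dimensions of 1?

Sum the exponent of each base dimension across the product:
  M: [A]_M − 2·[μ]_M + [ζ_1]_M + 2·[τ]_M = (0) − 2·(1) + (-1) + 2·(0) = -3
  L: [A]_L − 2·[μ]_L + [ζ_1]_L + 2·[τ]_L = (2) − 2·(-1) + (-1) + 2·(0) = 3
  T: [A]_T − 2·[μ]_T + [ζ_1]_T + 2·[τ]_T = (0) − 2·(-1) + (-2) + 2·(1) = 2
Net dimensions [M⁻³ L³ T²] ≠ [1] — not dimensionless.

no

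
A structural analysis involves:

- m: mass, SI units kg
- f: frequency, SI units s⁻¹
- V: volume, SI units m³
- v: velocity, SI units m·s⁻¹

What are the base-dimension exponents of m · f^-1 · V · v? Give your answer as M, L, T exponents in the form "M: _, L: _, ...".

M: 1, L: 4, T: 0

Collect each base-dimension exponent across the product:
  M: (1) − (0) + (0) + (0) = 1
  L: (0) − (0) + (3) + (1) = 4
  T: (0) − (-1) + (0) + (-1) = 0
So the dimensions are [M L⁴].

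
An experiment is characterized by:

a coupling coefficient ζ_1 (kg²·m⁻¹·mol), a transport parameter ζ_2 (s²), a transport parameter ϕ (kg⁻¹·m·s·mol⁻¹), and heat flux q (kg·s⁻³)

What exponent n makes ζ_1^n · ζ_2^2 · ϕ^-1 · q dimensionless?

-1

Balance the M exponent: (2)·n from ζ_1, plus 2·(0) − (-1) + (1) = 2 from the rest, must sum to zero.
2n + 2 = 0, so n = -1.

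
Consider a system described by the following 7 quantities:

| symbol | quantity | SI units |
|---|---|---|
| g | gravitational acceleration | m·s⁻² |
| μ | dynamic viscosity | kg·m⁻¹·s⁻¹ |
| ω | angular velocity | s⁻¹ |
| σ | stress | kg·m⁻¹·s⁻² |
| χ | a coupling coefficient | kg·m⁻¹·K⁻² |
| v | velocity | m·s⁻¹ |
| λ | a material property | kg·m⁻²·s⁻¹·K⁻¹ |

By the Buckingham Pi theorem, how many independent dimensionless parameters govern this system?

3

There are 7 variables and 4 base dimensions (M, L, T, Θ).
The dimension matrix has rank 4.
Independent dimensionless groups: 7 − 4 = 3.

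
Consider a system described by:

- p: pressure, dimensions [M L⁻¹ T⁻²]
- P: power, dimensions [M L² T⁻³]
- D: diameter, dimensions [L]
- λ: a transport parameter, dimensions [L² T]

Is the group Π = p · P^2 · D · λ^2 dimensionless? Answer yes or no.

no

Sum the exponent of each base dimension across the product:
  M: [p]_M + 2·[P]_M + [D]_M + 2·[λ]_M = (1) + 2·(1) + (0) + 2·(0) = 3
  L: [p]_L + 2·[P]_L + [D]_L + 2·[λ]_L = (-1) + 2·(2) + (1) + 2·(2) = 8
  T: [p]_T + 2·[P]_T + [D]_T + 2·[λ]_T = (-2) + 2·(-3) + (0) + 2·(1) = -6
Net dimensions [M³ L⁸ T⁻⁶] ≠ [1] — not dimensionless.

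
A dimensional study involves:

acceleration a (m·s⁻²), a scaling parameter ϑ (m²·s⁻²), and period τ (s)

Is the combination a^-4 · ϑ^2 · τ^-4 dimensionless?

yes

Sum the exponent of each base dimension across the product:
  L: −4·[a]_L + 2·[ϑ]_L − 4·[τ]_L = −4·(1) + 2·(2) − 4·(0) = 0
  T: −4·[a]_T + 2·[ϑ]_T − 4·[τ]_T = −4·(-2) + 2·(-2) − 4·(1) = 0
All base exponents vanish — dimensionless.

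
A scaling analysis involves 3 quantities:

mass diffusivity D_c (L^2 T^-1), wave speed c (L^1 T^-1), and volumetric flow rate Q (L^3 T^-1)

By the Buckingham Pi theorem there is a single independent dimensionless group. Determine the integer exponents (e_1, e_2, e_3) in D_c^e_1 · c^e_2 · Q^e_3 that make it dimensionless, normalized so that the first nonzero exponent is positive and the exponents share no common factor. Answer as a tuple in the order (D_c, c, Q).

(2, -1, -1)

L: e_1·(2) + e_2·(1) + e_3·(3) = 0
T: e_1·(-1) + e_2·(-1) + e_3·(-1) = 0
Solving this homogeneous linear system for the smallest-integer solution (first nonzero entry positive) gives (2, -1, -1).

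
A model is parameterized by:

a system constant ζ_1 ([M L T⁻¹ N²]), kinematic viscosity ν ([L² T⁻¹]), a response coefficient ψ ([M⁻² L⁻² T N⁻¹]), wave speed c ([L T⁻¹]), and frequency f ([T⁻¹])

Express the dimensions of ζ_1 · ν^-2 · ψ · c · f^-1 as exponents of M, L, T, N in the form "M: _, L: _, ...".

M: -1, L: -4, T: 2, N: 1

Collect each base-dimension exponent across the product:
  M: (1) − 2·(0) + (-2) + (0) − (0) = -1
  L: (1) − 2·(2) + (-2) + (1) − (0) = -4
  T: (-1) − 2·(-1) + (1) + (-1) − (-1) = 2
  N: (2) − 2·(0) + (-1) + (0) − (0) = 1
So the dimensions are [M⁻¹ L⁻⁴ T² N].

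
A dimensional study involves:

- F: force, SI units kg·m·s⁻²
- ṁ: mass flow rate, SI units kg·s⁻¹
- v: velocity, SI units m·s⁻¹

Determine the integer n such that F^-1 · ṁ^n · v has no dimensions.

1

Balance the M exponent: (1)·n from ṁ, plus −(1) + (0) = -1 from the rest, must sum to zero.
n − 1 = 0, so n = 1.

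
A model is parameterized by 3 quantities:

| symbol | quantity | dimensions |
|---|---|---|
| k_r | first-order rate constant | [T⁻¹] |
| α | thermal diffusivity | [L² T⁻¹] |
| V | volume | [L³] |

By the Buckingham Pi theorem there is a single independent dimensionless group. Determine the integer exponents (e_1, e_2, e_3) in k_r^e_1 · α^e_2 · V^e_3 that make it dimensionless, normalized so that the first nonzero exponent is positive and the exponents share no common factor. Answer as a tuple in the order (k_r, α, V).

(3, -3, 2)

L: e_1·(0) + e_2·(2) + e_3·(3) = 0
T: e_1·(-1) + e_2·(-1) + e_3·(0) = 0
Solving this homogeneous linear system for the smallest-integer solution (first nonzero entry positive) gives (3, -3, 2).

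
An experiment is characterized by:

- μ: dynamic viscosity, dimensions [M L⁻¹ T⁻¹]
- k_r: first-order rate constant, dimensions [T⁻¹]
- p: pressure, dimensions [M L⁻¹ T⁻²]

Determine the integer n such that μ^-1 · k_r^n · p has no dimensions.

-1

Balance the T exponent: (-1)·n from k_r, plus −(-1) + (-2) = -1 from the rest, must sum to zero.
−n − 1 = 0, so n = -1.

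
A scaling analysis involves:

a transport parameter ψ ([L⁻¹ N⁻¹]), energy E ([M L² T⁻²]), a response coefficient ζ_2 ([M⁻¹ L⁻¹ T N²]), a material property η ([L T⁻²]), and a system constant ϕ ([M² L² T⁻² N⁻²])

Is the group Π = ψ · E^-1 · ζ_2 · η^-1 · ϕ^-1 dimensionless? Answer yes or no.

no

Sum the exponent of each base dimension across the product:
  M: [ψ]_M − [E]_M + [ζ_2]_M − [η]_M − [ϕ]_M = (0) − (1) + (-1) − (0) − (2) = -4
  L: [ψ]_L − [E]_L + [ζ_2]_L − [η]_L − [ϕ]_L = (-1) − (2) + (-1) − (1) − (2) = -7
  T: [ψ]_T − [E]_T + [ζ_2]_T − [η]_T − [ϕ]_T = (0) − (-2) + (1) − (-2) − (-2) = 7
  N: [ψ]_N − [E]_N + [ζ_2]_N − [η]_N − [ϕ]_N = (-1) − (0) + (2) − (0) − (-2) = 3
Net dimensions [M⁻⁴ L⁻⁷ T⁷ N³] ≠ [1] — not dimensionless.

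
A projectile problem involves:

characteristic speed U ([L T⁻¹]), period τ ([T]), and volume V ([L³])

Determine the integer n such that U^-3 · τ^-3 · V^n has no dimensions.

Balance the L exponent: (3)·n from V, plus −3·(1) − 3·(0) = -3 from the rest, must sum to zero.
3n − 3 = 0, so n = 1.

1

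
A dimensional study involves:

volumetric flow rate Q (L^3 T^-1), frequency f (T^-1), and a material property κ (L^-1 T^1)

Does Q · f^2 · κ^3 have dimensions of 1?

Sum the exponent of each base dimension across the product:
  M: [Q]_M + 2·[f]_M + 3·[κ]_M = (0) + 2·(0) + 3·(0) = 0
  L: [Q]_L + 2·[f]_L + 3·[κ]_L = (3) + 2·(0) + 3·(-1) = 0
  T: [Q]_T + 2·[f]_T + 3·[κ]_T = (-1) + 2·(-1) + 3·(1) = 0
  I: [Q]_I + 2·[f]_I + 3·[κ]_I = (0) + 2·(0) + 3·(0) = 0
All base exponents vanish — dimensionless.

yes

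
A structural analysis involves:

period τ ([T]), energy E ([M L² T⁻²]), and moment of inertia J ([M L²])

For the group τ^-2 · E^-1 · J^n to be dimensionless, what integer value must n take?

1

Balance the M exponent: (1)·n from J, plus −2·(0) − (1) = -1 from the rest, must sum to zero.
n − 1 = 0, so n = 1.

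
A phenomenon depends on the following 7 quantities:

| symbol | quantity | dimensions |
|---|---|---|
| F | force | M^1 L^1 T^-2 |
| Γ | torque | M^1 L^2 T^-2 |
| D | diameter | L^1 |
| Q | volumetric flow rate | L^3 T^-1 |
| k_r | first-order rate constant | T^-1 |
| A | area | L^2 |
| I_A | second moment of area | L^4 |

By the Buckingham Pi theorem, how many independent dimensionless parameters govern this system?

4

There are 7 variables and 3 base dimensions (M, L, T).
The dimension matrix has rank 3.
Independent dimensionless groups: 7 − 3 = 4.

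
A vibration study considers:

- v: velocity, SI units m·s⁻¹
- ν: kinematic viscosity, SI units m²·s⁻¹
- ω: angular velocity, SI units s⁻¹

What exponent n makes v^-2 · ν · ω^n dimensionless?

Balance the T exponent: (-1)·n from ω, plus −2·(-1) + (-1) = 1 from the rest, must sum to zero.
−n + 1 = 0, so n = 1.

1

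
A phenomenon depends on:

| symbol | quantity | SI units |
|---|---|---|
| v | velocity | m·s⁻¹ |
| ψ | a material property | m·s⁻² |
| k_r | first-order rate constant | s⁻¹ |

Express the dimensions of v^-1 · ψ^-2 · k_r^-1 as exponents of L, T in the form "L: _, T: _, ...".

Collect each base-dimension exponent across the product:
  L: −(1) − 2·(1) − (0) = -3
  T: −(-1) − 2·(-2) − (-1) = 6
So the dimensions are [L⁻³ T⁶].

L: -3, T: 6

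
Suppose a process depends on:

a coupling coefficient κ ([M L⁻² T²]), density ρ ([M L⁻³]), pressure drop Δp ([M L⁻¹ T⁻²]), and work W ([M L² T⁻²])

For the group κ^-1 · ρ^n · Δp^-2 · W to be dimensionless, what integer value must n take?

Balance the M exponent: (1)·n from ρ, plus −(1) − 2·(1) + (1) = -2 from the rest, must sum to zero.
n − 2 = 0, so n = 2.

2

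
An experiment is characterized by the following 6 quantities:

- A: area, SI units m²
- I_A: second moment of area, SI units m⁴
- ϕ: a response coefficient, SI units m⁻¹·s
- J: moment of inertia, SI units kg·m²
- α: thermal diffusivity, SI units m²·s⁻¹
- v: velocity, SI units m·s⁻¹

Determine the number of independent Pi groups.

3

There are 6 variables and 3 base dimensions (M, L, T).
The dimension matrix has rank 3.
Independent dimensionless groups: 6 − 3 = 3.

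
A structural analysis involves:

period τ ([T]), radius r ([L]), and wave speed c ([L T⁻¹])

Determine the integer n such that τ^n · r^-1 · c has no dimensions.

1

Balance the T exponent: (1)·n from τ, plus −(0) + (-1) = -1 from the rest, must sum to zero.
n − 1 = 0, so n = 1.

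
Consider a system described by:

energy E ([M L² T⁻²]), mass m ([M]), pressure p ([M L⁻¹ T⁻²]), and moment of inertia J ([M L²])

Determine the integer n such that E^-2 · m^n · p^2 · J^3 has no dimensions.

Balance the M exponent: (1)·n from m, plus −2·(1) + 2·(1) + 3·(1) = 3 from the rest, must sum to zero.
n + 3 = 0, so n = -3.

-3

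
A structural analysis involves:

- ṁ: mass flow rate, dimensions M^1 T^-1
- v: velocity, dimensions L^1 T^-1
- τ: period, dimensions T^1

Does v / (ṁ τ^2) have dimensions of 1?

Sum the exponent of each base dimension across the product:
  M: −[ṁ]_M + [v]_M − 2·[τ]_M = −(1) + (0) − 2·(0) = -1
  L: −[ṁ]_L + [v]_L − 2·[τ]_L = −(0) + (1) − 2·(0) = 1
  T: −[ṁ]_T + [v]_T − 2·[τ]_T = −(-1) + (-1) − 2·(1) = -2
Net dimensions [M⁻¹ L T⁻²] ≠ [1] — not dimensionless.

no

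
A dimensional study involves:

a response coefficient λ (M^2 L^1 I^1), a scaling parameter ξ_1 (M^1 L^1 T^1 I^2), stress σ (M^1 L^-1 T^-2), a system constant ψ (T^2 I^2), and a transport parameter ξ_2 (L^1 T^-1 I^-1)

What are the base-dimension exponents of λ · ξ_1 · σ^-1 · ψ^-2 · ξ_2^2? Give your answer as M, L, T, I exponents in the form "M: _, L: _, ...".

M: 2, L: 5, T: -3, I: -3

Collect each base-dimension exponent across the product:
  M: (2) + (1) − (1) − 2·(0) + 2·(0) = 2
  L: (1) + (1) − (-1) − 2·(0) + 2·(1) = 5
  T: (0) + (1) − (-2) − 2·(2) + 2·(-1) = -3
  I: (1) + (2) − (0) − 2·(2) + 2·(-1) = -3
So the dimensions are [M² L⁵ T⁻³ I⁻³].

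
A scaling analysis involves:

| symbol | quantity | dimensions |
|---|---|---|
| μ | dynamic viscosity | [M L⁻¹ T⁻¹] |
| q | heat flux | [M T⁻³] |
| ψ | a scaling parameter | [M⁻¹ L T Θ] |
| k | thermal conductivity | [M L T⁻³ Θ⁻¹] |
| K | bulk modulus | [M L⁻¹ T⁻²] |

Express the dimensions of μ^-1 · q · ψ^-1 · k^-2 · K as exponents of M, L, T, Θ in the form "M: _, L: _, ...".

Collect each base-dimension exponent across the product:
  M: −(1) + (1) − (-1) − 2·(1) + (1) = 0
  L: −(-1) + (0) − (1) − 2·(1) + (-1) = -3
  T: −(-1) + (-3) − (1) − 2·(-3) + (-2) = 1
  Θ: −(0) + (0) − (1) − 2·(-1) + (0) = 1
So the dimensions are [L⁻³ T Θ].

M: 0, L: -3, T: 1, Θ: 1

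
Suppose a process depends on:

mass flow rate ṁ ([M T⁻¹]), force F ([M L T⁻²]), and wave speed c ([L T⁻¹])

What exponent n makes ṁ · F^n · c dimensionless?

Balance the M exponent: (1)·n from F, plus (1) + (0) = 1 from the rest, must sum to zero.
n + 1 = 0, so n = -1.

-1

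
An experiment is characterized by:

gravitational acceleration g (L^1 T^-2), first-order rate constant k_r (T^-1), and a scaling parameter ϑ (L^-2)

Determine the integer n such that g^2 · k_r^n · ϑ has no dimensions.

Balance the T exponent: (-1)·n from k_r, plus 2·(-2) + (0) = -4 from the rest, must sum to zero.
−n − 4 = 0, so n = -4.

-4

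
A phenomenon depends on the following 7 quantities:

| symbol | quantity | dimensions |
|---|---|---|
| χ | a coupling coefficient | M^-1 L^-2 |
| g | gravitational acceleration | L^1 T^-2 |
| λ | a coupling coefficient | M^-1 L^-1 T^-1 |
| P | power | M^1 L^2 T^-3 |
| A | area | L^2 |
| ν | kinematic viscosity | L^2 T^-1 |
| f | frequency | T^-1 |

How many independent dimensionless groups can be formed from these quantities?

There are 7 variables and 3 base dimensions (M, L, T).
The dimension matrix has rank 3.
Independent dimensionless groups: 7 − 3 = 4.

4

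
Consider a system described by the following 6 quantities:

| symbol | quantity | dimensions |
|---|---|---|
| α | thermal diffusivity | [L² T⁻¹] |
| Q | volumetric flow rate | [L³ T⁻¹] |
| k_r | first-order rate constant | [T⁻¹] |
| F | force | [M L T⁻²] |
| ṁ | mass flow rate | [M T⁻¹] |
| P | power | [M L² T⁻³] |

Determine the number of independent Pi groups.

3

There are 6 variables and 3 base dimensions (M, L, T).
The dimension matrix has rank 3.
Independent dimensionless groups: 6 − 3 = 3.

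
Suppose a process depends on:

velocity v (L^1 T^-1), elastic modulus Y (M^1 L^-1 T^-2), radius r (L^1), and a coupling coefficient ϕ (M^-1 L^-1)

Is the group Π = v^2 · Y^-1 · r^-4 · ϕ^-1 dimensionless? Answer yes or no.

yes

Sum the exponent of each base dimension across the product:
  M: 2·[v]_M − [Y]_M − 4·[r]_M − [ϕ]_M = 2·(0) − (1) − 4·(0) − (-1) = 0
  L: 2·[v]_L − [Y]_L − 4·[r]_L − [ϕ]_L = 2·(1) − (-1) − 4·(1) − (-1) = 0
  T: 2·[v]_T − [Y]_T − 4·[r]_T − [ϕ]_T = 2·(-1) − (-2) − 4·(0) − (0) = 0
All base exponents vanish — dimensionless.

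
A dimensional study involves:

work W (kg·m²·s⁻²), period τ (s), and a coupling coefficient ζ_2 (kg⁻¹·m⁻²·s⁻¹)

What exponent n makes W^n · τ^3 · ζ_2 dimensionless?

1

Balance the M exponent: (1)·n from W, plus 3·(0) + (-1) = -1 from the rest, must sum to zero.
n − 1 = 0, so n = 1.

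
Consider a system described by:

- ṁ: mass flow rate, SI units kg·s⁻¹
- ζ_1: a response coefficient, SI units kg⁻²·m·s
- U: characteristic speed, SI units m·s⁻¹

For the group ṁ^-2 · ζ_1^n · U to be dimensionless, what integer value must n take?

Balance the M exponent: (-2)·n from ζ_1, plus −2·(1) + (0) = -2 from the rest, must sum to zero.
-2n − 2 = 0, so n = -1.

-1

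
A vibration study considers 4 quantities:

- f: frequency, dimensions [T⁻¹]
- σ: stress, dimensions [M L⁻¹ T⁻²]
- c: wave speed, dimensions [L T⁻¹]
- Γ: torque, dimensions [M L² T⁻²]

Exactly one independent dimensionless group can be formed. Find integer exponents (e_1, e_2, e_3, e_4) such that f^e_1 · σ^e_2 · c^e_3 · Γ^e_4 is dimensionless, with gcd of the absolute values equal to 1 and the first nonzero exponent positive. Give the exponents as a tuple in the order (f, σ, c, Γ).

M: e_1·(0) + e_2·(1) + e_3·(0) + e_4·(1) = 0
L: e_1·(0) + e_2·(-1) + e_3·(1) + e_4·(2) = 0
T: e_1·(-1) + e_2·(-2) + e_3·(-1) + e_4·(-2) = 0
Solving this homogeneous linear system for the smallest-integer solution (first nonzero entry positive) gives (3, -1, -3, 1).

(3, -1, -3, 1)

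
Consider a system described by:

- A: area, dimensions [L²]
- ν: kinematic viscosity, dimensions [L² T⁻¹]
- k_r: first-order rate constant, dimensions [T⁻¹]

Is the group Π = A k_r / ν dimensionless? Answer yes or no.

yes

Sum the exponent of each base dimension across the product:
  M: [A]_M − [ν]_M + [k_r]_M = (0) − (0) + (0) = 0
  L: [A]_L − [ν]_L + [k_r]_L = (2) − (2) + (0) = 0
  T: [A]_T − [ν]_T + [k_r]_T = (0) − (-1) + (-1) = 0
All base exponents vanish — dimensionless.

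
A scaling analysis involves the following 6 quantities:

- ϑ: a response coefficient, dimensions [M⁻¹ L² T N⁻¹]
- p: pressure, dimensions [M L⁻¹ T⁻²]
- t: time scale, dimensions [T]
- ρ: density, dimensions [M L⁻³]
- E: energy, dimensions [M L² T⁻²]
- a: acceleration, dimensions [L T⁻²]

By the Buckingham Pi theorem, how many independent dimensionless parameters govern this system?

2

There are 6 variables and 4 base dimensions (M, L, T, N).
The dimension matrix has rank 4.
Independent dimensionless groups: 6 − 4 = 2.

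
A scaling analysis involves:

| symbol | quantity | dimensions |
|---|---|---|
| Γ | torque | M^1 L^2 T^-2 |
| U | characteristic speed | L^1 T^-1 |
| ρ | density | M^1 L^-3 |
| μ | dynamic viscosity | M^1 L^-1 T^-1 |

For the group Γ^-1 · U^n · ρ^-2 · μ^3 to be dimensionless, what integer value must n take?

Balance the L exponent: (1)·n from U, plus −(2) − 2·(-3) + 3·(-1) = 1 from the rest, must sum to zero.
n + 1 = 0, so n = -1.

-1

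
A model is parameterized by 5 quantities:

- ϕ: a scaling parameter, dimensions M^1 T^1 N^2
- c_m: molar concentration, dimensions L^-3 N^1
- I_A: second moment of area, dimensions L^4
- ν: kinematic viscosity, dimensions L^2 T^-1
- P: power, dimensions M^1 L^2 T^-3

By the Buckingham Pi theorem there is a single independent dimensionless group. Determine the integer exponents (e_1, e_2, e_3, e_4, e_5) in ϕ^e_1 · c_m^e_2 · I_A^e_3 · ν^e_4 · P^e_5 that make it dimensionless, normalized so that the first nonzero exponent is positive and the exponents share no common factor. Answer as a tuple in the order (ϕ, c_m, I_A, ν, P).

(1, -2, -3, 4, -1)

M: e_1·(1) + e_2·(0) + e_3·(0) + e_4·(0) + e_5·(1) = 0
L: e_1·(0) + e_2·(-3) + e_3·(4) + e_4·(2) + e_5·(2) = 0
T: e_1·(1) + e_2·(0) + e_3·(0) + e_4·(-1) + e_5·(-3) = 0
N: e_1·(2) + e_2·(1) + e_3·(0) + e_4·(0) + e_5·(0) = 0
Solving this homogeneous linear system for the smallest-integer solution (first nonzero entry positive) gives (1, -2, -3, 4, -1).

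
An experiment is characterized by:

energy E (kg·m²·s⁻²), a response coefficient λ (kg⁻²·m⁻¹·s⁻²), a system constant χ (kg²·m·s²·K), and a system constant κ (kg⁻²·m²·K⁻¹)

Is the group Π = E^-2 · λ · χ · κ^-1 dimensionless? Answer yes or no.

no

Sum the exponent of each base dimension across the product:
  M: −2·[E]_M + [λ]_M + [χ]_M − [κ]_M = −2·(1) + (-2) + (2) − (-2) = 0
  L: −2·[E]_L + [λ]_L + [χ]_L − [κ]_L = −2·(2) + (-1) + (1) − (2) = -6
  T: −2·[E]_T + [λ]_T + [χ]_T − [κ]_T = −2·(-2) + (-2) + (2) − (0) = 4
  Θ: −2·[E]_Θ + [λ]_Θ + [χ]_Θ − [κ]_Θ = −2·(0) + (0) + (1) − (-1) = 2
Net dimensions [L⁻⁶ T⁴ Θ²] ≠ [1] — not dimensionless.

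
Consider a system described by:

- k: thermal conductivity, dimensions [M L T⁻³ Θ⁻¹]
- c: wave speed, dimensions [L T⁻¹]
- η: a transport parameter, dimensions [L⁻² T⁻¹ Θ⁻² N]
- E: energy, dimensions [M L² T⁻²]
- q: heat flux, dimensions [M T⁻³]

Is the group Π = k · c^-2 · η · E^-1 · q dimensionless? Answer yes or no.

no

Sum the exponent of each base dimension across the product:
  M: [k]_M − 2·[c]_M + [η]_M − [E]_M + [q]_M = (1) − 2·(0) + (0) − (1) + (1) = 1
  L: [k]_L − 2·[c]_L + [η]_L − [E]_L + [q]_L = (1) − 2·(1) + (-2) − (2) + (0) = -5
  T: [k]_T − 2·[c]_T + [η]_T − [E]_T + [q]_T = (-3) − 2·(-1) + (-1) − (-2) + (-3) = -3
  Θ: [k]_Θ − 2·[c]_Θ + [η]_Θ − [E]_Θ + [q]_Θ = (-1) − 2·(0) + (-2) − (0) + (0) = -3
  N: [k]_N − 2·[c]_N + [η]_N − [E]_N + [q]_N = (0) − 2·(0) + (1) − (0) + (0) = 1
Net dimensions [M L⁻⁵ T⁻³ Θ⁻³ N] ≠ [1] — not dimensionless.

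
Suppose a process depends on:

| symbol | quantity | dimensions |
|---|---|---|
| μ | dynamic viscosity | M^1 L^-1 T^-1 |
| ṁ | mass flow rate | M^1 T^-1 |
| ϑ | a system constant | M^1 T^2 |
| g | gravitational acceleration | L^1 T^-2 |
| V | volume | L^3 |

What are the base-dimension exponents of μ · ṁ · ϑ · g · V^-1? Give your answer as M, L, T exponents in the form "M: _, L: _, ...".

M: 3, L: -3, T: -2

Collect each base-dimension exponent across the product:
  M: (1) + (1) + (1) + (0) − (0) = 3
  L: (-1) + (0) + (0) + (1) − (3) = -3
  T: (-1) + (-1) + (2) + (-2) − (0) = -2
So the dimensions are [M³ L⁻³ T⁻²].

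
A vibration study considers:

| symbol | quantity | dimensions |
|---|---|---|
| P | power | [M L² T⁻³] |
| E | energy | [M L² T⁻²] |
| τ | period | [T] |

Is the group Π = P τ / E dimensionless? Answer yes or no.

Sum the exponent of each base dimension across the product:
  M: [P]_M − [E]_M + [τ]_M = (1) − (1) + (0) = 0
  L: [P]_L − [E]_L + [τ]_L = (2) − (2) + (0) = 0
  T: [P]_T − [E]_T + [τ]_T = (-3) − (-2) + (1) = 0
All base exponents vanish — dimensionless.

yes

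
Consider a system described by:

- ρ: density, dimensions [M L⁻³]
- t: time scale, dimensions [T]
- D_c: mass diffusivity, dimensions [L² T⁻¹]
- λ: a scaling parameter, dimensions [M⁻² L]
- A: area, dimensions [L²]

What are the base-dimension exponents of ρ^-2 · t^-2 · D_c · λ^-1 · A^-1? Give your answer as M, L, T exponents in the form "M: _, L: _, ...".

M: 0, L: 5, T: -3

Collect each base-dimension exponent across the product:
  M: −2·(1) − 2·(0) + (0) − (-2) − (0) = 0
  L: −2·(-3) − 2·(0) + (2) − (1) − (2) = 5
  T: −2·(0) − 2·(1) + (-1) − (0) − (0) = -3
So the dimensions are [L⁵ T⁻³].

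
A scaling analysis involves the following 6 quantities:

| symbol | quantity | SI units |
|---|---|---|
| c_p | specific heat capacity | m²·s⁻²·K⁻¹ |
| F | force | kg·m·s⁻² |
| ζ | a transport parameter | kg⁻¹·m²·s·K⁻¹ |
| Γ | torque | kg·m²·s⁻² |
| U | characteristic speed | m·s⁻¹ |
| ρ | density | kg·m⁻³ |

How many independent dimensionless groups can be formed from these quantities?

2

There are 6 variables and 4 base dimensions (M, L, T, Θ).
The dimension matrix has rank 4.
Independent dimensionless groups: 6 − 4 = 2.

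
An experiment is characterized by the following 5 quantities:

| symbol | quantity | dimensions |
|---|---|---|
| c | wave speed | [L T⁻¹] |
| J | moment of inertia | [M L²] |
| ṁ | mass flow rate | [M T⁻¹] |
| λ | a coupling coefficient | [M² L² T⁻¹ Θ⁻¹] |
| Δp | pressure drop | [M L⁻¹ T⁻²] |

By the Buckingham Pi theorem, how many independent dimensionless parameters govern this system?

1

There are 5 variables and 4 base dimensions (M, L, T, Θ).
The dimension matrix has rank 4.
Independent dimensionless groups: 5 − 4 = 1.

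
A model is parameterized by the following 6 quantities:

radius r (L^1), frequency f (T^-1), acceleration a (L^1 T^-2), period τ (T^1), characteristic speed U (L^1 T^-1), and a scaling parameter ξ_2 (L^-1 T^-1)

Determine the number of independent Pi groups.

4

There are 6 variables and 2 base dimensions (L, T).
The dimension matrix has rank 2.
Independent dimensionless groups: 6 − 2 = 4.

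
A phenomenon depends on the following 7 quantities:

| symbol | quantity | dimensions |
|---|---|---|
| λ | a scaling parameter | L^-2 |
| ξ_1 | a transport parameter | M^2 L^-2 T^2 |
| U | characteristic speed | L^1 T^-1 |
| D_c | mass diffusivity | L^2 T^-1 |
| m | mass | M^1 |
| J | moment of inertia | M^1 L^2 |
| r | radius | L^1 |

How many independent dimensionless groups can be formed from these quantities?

There are 7 variables and 3 base dimensions (M, L, T).
The dimension matrix has rank 3.
Independent dimensionless groups: 7 − 3 = 4.

4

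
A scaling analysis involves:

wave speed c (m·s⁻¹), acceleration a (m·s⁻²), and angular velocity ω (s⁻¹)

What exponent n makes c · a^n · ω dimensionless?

-1

Balance the L exponent: (1)·n from a, plus (1) + (0) = 1 from the rest, must sum to zero.
n + 1 = 0, so n = -1.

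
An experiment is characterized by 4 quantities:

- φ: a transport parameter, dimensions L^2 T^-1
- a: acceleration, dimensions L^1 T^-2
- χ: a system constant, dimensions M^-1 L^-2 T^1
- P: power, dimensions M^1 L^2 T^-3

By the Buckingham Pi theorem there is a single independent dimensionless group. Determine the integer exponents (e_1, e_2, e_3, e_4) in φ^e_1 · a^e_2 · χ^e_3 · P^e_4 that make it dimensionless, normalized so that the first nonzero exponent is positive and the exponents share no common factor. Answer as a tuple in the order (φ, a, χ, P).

(2, -4, 3, 3)

M: e_1·(0) + e_2·(0) + e_3·(-1) + e_4·(1) = 0
L: e_1·(2) + e_2·(1) + e_3·(-2) + e_4·(2) = 0
T: e_1·(-1) + e_2·(-2) + e_3·(1) + e_4·(-3) = 0
Solving this homogeneous linear system for the smallest-integer solution (first nonzero entry positive) gives (2, -4, 3, 3).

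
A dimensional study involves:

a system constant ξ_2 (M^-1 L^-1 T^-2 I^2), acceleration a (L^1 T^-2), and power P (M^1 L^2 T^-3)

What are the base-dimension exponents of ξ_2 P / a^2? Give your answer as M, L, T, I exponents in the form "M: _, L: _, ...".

M: 0, L: -1, T: -1, I: 2

Collect each base-dimension exponent across the product:
  M: (-1) − 2·(0) + (1) = 0
  L: (-1) − 2·(1) + (2) = -1
  T: (-2) − 2·(-2) + (-3) = -1
  I: (2) − 2·(0) + (0) = 2
So the dimensions are [L⁻¹ T⁻¹ I²].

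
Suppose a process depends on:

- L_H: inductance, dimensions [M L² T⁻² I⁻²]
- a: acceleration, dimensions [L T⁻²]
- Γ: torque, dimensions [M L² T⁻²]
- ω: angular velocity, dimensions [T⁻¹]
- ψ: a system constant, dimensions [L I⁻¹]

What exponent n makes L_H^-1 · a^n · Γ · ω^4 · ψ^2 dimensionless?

Balance the L exponent: (1)·n from a, plus −(2) + (2) + 4·(0) + 2·(1) = 2 from the rest, must sum to zero.
n + 2 = 0, so n = -2.

-2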